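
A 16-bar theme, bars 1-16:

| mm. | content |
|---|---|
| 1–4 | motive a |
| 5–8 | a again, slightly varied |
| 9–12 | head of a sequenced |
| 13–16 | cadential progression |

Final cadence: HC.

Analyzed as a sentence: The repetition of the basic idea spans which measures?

The presentation of a sentence is the basic idea (measures 1–4) plus its repetition (mm. 5–8); the repetition of the basic idea is therefore bars 5–8.

measures 5–8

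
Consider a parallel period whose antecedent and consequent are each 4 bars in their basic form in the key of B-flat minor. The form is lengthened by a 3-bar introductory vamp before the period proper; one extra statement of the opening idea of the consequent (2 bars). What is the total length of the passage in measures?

Basic parallel period: 4 + 4 = 8 bars.
8 (basic form) + 3 (introduction) + 2 (extra statement) = 13.

13 measures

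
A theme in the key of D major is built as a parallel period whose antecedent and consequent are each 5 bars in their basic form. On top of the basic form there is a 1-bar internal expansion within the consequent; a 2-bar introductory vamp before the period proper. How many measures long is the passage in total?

13 measures

Basic parallel period: 5 + 5 = 10 bars.
10 (basic form) + 1 (internal expansion) + 2 (introduction) = 13.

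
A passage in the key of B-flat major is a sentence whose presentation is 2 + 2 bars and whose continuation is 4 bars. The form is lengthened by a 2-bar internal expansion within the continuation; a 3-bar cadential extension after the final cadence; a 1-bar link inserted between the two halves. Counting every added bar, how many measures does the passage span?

Basic sentence: 2 + 2 + 4 = 8 bars.
8 (basic form) + 2 (internal expansion) + 3 (cadential extension) + 1 (link) = 14.

14 measures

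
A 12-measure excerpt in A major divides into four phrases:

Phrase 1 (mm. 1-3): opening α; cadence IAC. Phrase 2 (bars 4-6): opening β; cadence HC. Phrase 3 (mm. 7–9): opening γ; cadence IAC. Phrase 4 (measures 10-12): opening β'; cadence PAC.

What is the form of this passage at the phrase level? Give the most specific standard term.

contrasting double period

Four phrases in two halves: the first half (bars 1–6) ends with a half cadence, the second (measures 7–12) with a perfect authentic cadence — a large antecedent–consequent pair, i.e. a double period.
Phrase 3 begins with different material from phrase 1, making it contrasting.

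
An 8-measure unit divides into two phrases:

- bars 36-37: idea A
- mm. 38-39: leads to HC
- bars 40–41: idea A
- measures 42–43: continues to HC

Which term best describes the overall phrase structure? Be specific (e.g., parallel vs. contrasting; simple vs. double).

repeated phrase

Both phrases have the same opening (A) and the same cadence (half cadence): the second is a restatement, not a consequent, so this is a repeated phrase rather than a period.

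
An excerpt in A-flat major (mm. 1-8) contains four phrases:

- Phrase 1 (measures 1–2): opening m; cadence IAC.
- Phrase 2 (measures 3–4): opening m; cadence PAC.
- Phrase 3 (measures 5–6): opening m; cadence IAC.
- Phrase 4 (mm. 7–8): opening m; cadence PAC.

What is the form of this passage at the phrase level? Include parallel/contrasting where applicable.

repeated period

The cadence pattern IAC–PAC–IAC–PAC is weak–strong twice, and phrases 3–4 restate phrases 1–2: a period heard twice, not a double period (which would end weakly at phrase 2).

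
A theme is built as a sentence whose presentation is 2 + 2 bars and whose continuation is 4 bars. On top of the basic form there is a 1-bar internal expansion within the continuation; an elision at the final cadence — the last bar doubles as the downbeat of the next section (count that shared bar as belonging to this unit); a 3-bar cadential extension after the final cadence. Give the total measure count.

Basic sentence: 2 + 2 + 4 = 8 bars.
8 (basic form) + 1 (internal expansion) + 3 (cadential extension) = 12.
The elision shares a bar with the next section but does not change this unit's count.

12 measures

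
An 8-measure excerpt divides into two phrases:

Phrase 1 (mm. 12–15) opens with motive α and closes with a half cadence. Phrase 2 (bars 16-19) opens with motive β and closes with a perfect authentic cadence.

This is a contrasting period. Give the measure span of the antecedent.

measures 12–15

The phrase ending with the weaker cadence (half cadence) is the antecedent; the one ending more conclusively (perfect authentic cadence) is the consequent. The antecedent is measures 12–15.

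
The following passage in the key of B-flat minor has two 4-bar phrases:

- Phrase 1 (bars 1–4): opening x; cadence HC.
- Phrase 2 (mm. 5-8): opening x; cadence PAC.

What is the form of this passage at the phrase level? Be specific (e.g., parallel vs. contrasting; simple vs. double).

Phrase 1 ends with a half cadence (weaker) and phrase 2 with a perfect authentic cadence (stronger): antecedent + consequent = a period.
The two phrases open with the same material (x / x), so the period is parallel.

parallel period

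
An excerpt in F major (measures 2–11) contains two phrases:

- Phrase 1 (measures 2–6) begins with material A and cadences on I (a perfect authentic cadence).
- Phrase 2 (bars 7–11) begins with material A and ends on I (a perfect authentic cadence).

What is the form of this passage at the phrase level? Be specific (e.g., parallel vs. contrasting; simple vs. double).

repeated phrase

Both phrases have the same opening (A) and the same cadence (perfect authentic cadence): the second is a restatement, not a consequent, so this is a repeated phrase rather than a period.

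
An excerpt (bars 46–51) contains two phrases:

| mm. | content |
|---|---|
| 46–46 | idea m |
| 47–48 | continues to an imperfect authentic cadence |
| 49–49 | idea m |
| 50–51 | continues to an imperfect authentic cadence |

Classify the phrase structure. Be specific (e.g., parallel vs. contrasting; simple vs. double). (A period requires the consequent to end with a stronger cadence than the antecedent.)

repeated phrase

Both phrases have the same opening (m) and the same cadence (imperfect authentic cadence): the second is a restatement, not a consequent, so this is a repeated phrase rather than a period.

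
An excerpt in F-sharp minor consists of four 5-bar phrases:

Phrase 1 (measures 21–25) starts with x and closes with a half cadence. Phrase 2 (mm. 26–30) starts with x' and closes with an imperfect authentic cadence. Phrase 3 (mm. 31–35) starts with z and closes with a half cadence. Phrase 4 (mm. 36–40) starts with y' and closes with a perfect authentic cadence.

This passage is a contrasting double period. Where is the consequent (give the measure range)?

In a double period the four phrases pair into a large antecedent (phrases 1–2, ending imperfect authentic cadence) and a large consequent (phrases 3–4, ending perfect authentic cadence). The consequent spans measures 31–40.

measures 31–40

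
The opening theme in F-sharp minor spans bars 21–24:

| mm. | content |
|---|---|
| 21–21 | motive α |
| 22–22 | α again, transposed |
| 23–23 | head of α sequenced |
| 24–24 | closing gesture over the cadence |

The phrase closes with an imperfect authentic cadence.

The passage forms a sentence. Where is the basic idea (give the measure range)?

measures 21–21

The presentation of a sentence is the basic idea (measure 21) plus its repetition (measure 22); the basic idea is therefore measure 21.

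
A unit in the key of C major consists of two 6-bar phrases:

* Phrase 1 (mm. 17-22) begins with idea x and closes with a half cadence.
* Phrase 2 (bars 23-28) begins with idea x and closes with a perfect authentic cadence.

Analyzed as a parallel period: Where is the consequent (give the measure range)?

The antecedent is the phrase ending with the weaker cadence (half cadence, phrase 1) and the consequent the one ending more conclusively (perfect authentic cadence, phrase 2); the consequent is mm. 23-28.

measures 23–28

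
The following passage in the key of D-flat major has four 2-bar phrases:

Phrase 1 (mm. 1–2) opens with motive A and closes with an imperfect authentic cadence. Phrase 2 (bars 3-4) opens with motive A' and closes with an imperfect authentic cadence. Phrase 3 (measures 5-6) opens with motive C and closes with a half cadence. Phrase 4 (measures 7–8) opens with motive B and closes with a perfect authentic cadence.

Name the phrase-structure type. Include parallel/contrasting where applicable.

Four phrases in two halves: the first half (bars 1-4) ends with an imperfect authentic cadence, the second (mm. 5–8) with a perfect authentic cadence — a large antecedent–consequent pair, i.e. a double period.
Phrase 3 begins with different material from phrase 1, making it contrasting.

contrasting double period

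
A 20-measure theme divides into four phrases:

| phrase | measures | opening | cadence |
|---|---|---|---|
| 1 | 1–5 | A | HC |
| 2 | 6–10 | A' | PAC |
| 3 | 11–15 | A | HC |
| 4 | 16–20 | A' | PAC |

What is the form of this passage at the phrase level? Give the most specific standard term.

The cadence pattern HC–PAC–HC–PAC is weak–strong twice, and phrases 3–4 restate phrases 1–2: a period heard twice, not a double period (which would end weakly at phrase 2).

repeated period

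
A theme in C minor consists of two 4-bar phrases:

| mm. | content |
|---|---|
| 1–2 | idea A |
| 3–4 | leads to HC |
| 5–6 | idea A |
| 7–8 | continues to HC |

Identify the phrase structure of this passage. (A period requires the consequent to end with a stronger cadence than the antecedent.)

Both phrases have the same opening (A) and the same cadence (half cadence): the second is a restatement, not a consequent, so this is a repeated phrase rather than a period.

repeated phrase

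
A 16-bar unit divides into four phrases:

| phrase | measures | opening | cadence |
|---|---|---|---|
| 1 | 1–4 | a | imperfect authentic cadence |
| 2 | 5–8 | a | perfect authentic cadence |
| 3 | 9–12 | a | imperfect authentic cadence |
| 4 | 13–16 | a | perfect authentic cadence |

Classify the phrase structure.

repeated period

The cadence pattern IAC–PAC–IAC–PAC is weak–strong twice, and phrases 3–4 restate phrases 1–2: a period heard twice, not a double period (which would end weakly at phrase 2).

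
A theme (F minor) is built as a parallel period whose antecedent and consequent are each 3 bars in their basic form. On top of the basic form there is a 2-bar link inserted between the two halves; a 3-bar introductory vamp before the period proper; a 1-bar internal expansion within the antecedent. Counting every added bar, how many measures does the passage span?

Basic parallel period: 3 + 3 = 6 bars.
6 (basic form) + 2 (link) + 3 (introduction) + 1 (internal expansion) = 12.

12 measures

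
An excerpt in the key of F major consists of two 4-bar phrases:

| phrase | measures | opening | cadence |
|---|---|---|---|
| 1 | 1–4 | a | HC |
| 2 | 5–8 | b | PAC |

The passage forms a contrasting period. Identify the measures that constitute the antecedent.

The antecedent is the phrase ending with the weaker cadence (half cadence, phrase 1) and the consequent the one ending more conclusively (perfect authentic cadence, phrase 2); the antecedent is measures 1–4.

measures 1–4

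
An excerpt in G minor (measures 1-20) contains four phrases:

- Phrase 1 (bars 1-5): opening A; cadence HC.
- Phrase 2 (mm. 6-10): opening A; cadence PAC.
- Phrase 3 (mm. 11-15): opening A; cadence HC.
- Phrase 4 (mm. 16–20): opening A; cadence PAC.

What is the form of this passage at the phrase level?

The cadence pattern HC–PAC–HC–PAC is weak–strong twice, and phrases 3–4 restate phrases 1–2: a period heard twice, not a double period (which would end weakly at phrase 2).

repeated period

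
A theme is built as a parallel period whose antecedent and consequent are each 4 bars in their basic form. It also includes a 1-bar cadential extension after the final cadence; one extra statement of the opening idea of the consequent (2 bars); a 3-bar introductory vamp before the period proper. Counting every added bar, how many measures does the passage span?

Basic parallel period: 4 + 4 = 8 bars.
8 (basic form) + 1 (cadential extension) + 2 (extra statement) + 3 (introduction) = 14.

14 measures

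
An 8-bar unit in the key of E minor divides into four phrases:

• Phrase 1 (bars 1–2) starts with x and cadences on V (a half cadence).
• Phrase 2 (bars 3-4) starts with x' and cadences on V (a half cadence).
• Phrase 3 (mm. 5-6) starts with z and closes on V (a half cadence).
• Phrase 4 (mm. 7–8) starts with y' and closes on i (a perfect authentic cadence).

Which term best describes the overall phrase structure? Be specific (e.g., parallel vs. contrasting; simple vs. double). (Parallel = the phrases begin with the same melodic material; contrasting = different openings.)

contrasting double period

Four phrases in two halves: the first half (measures 1–4) ends with a half cadence, the second (bars 5–8) with a perfect authentic cadence — a large antecedent–consequent pair, i.e. a double period.
Phrase 3 begins with different material from phrase 1, making it contrasting.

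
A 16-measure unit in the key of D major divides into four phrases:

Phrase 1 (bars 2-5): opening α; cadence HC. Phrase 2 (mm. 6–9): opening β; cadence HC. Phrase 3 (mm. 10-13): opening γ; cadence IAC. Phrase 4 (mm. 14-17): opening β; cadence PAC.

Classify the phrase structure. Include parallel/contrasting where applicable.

contrasting double period

Four phrases in two halves: the first half (measures 2-9) ends with a half cadence, the second (measures 10-17) with a perfect authentic cadence — a large antecedent–consequent pair, i.e. a double period.
Phrase 3 begins with different material from phrase 1, making it contrasting.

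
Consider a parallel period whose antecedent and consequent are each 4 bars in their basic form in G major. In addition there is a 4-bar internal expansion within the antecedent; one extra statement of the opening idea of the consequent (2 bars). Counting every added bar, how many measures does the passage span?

14 measures

Basic parallel period: 4 + 4 = 8 bars.
8 (basic form) + 4 (internal expansion) + 2 (extra statement) = 14.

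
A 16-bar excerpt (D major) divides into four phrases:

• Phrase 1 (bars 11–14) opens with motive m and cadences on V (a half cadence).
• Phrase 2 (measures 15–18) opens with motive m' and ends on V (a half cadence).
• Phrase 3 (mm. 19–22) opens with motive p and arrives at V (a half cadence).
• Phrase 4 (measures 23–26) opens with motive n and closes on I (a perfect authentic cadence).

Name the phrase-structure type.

contrasting double period

Four phrases in two halves: the first half (measures 11-18) ends with a half cadence, the second (mm. 19–26) with a perfect authentic cadence — a large antecedent–consequent pair, i.e. a double period.
Phrase 3 begins with different material from phrase 1, making it contrasting.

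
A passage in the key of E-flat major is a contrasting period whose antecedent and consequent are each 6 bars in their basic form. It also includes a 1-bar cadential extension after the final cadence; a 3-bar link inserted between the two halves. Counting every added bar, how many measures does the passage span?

Basic contrasting period: 6 + 6 = 12 bars.
12 (basic form) + 1 (cadential extension) + 3 (link) = 16.

16 measures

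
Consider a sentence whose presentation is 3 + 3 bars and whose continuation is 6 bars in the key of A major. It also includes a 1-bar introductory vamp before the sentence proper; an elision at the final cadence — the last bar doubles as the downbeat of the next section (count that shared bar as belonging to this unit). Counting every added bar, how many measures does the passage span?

Basic sentence: 3 + 3 + 6 = 12 bars.
12 (basic form) + 1 (introduction) = 13.
The elision shares a bar with the next section but does not change this unit's count.

13 measures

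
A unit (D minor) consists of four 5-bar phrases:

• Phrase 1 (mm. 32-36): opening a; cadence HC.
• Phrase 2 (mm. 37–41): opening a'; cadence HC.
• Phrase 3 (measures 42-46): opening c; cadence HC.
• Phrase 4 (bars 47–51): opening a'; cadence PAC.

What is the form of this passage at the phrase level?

Four phrases in two halves: the first half (bars 32–41) ends with a half cadence, the second (bars 42–51) with a perfect authentic cadence — a large antecedent–consequent pair, i.e. a double period.
Phrase 3 begins with different material from phrase 1, making it contrasting.

contrasting double period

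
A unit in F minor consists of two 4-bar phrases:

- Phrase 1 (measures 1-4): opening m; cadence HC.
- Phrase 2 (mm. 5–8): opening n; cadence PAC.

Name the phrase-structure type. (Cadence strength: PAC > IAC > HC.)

contrasting period

Phrase 1 ends with a half cadence (weaker) and phrase 2 with a perfect authentic cadence (stronger): antecedent + consequent = a period.
The two phrases open with different material (m / n), so the period is contrasting.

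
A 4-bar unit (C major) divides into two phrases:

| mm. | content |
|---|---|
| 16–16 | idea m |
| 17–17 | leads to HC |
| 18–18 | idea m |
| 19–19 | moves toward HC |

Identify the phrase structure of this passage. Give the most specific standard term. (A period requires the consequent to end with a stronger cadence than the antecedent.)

Both phrases have the same opening (m) and the same cadence (half cadence): the second is a restatement, not a consequent, so this is a repeated phrase rather than a period.

repeated phrase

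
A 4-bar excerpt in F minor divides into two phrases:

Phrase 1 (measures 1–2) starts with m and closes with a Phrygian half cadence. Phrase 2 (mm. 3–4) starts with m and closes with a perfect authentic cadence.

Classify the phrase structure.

Phrase 1 ends with a Phrygian half cadence (weaker) and phrase 2 with a perfect authentic cadence (stronger): antecedent + consequent = a period.
The two phrases open with the same material (m / m), so the period is parallel.

parallel period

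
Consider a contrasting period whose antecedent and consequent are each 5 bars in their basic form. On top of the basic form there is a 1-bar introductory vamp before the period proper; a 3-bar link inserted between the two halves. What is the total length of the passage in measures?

14 measures

Basic contrasting period: 5 + 5 = 10 bars.
10 (basic form) + 1 (introduction) + 3 (link) = 14.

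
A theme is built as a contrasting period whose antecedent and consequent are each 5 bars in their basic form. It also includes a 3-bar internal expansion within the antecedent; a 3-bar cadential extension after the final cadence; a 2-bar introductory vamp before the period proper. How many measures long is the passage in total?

18 measures

Basic contrasting period: 5 + 5 = 10 bars.
10 (basic form) + 3 (internal expansion) + 3 (cadential extension) + 2 (introduction) = 18.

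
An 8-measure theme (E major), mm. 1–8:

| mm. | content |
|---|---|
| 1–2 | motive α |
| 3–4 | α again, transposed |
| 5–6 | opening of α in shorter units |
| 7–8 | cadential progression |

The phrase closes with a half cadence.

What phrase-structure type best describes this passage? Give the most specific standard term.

Basic idea (bars 1-2) + its repetition (measures 3–4) form the presentation; fragmentation and cadence (mm. 5-8) form the continuation — the 8-bar whole is a sentence.

sentence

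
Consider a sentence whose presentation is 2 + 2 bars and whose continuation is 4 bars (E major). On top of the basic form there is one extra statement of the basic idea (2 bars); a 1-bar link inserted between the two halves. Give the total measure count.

Basic sentence: 2 + 2 + 4 = 8 bars.
8 (basic form) + 2 (extra statement) + 1 (link) = 11.

11 measures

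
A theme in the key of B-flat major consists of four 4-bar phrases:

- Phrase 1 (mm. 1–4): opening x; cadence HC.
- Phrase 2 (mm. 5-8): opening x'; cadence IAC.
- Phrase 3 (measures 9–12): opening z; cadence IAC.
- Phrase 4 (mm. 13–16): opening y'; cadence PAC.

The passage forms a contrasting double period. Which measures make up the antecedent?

measures 1–8

In a double period the four phrases pair into a large antecedent (phrases 1–2, ending imperfect authentic cadence) and a large consequent (phrases 3–4, ending perfect authentic cadence). The antecedent spans measures 1–8.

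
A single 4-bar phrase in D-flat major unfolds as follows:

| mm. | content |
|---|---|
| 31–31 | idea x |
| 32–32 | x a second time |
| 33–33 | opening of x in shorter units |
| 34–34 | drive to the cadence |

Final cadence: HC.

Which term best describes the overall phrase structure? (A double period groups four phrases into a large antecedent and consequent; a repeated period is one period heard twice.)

sentence

Basic idea (m. 31) + its repetition (m. 32) form the presentation; fragmentation and cadence (measures 33–34) form the continuation — the 4-bar whole is a sentence.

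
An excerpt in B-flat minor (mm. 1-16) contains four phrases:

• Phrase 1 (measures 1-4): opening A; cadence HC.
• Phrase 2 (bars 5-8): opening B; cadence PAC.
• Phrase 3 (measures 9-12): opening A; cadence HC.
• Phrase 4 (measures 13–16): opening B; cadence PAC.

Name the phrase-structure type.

The cadence pattern HC–PAC–HC–PAC is weak–strong twice, and phrases 3–4 restate phrases 1–2: a period heard twice, not a double period (which would end weakly at phrase 2).

repeated period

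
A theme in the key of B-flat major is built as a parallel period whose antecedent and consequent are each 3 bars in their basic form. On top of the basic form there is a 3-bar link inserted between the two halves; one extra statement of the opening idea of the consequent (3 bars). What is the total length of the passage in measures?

12 measures

Basic parallel period: 3 + 3 = 6 bars.
6 (basic form) + 3 (link) + 3 (extra statement) = 12.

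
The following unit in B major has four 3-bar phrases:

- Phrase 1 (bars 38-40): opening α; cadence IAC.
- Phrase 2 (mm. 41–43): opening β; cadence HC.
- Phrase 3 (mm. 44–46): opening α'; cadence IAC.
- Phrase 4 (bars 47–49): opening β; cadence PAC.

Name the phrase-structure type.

Four phrases in two halves: the first half (measures 38-43) ends with a half cadence, the second (mm. 44–49) with a perfect authentic cadence — a large antecedent–consequent pair, i.e. a double period.
Phrase 3 begins with the same material as phrase 1, making it parallel.

parallel double period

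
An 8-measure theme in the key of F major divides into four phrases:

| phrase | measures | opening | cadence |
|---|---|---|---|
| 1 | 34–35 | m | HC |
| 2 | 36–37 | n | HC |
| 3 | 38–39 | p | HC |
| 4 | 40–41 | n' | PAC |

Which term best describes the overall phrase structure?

contrasting double period

Four phrases in two halves: the first half (mm. 34–37) ends with a half cadence, the second (mm. 38-41) with a perfect authentic cadence — a large antecedent–consequent pair, i.e. a double period.
Phrase 3 begins with different material from phrase 1, making it contrasting.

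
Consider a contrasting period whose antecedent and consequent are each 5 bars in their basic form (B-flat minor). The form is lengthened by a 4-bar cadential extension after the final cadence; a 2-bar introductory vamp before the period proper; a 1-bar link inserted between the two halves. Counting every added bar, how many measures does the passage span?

17 measures

Basic contrasting period: 5 + 5 = 10 bars.
10 (basic form) + 4 (cadential extension) + 2 (introduction) + 1 (link) = 17.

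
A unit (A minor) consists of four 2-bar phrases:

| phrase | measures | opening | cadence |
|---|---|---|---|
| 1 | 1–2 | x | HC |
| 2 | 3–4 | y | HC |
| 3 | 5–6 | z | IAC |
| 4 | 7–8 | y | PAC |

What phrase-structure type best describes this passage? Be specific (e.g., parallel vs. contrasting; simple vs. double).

Four phrases in two halves: the first half (measures 1–4) ends with a half cadence, the second (mm. 5–8) with a perfect authentic cadence — a large antecedent–consequent pair, i.e. a double period.
Phrase 3 begins with different material from phrase 1, making it contrasting.

contrasting double period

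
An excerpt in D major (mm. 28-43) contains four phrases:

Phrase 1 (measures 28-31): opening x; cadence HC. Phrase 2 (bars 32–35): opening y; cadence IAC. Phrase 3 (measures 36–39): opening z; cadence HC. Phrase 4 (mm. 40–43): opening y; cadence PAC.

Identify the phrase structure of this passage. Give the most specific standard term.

Four phrases in two halves: the first half (measures 28–35) ends with an imperfect authentic cadence, the second (bars 36–43) with a perfect authentic cadence — a large antecedent–consequent pair, i.e. a double period.
Phrase 3 begins with different material from phrase 1, making it contrasting.

contrasting double period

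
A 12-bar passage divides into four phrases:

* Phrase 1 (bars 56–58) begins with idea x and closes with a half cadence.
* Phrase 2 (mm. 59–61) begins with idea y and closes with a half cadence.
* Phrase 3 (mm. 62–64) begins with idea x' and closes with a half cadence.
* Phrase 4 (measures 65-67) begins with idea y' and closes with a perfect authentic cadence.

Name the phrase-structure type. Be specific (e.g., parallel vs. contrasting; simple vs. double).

Four phrases in two halves: the first half (bars 56–61) ends with a half cadence, the second (mm. 62–67) with a perfect authentic cadence — a large antecedent–consequent pair, i.e. a double period.
Phrase 3 begins with the same material as phrase 1, making it parallel.

parallel double period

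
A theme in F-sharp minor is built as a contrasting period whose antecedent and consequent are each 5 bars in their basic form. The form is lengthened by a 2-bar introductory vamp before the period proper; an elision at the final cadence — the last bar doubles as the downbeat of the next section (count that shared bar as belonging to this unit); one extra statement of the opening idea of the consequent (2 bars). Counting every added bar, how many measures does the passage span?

14 measures

Basic contrasting period: 5 + 5 = 10 bars.
10 (basic form) + 2 (introduction) + 2 (extra statement) = 14.
The elision shares a bar with the next section but does not change this unit's count.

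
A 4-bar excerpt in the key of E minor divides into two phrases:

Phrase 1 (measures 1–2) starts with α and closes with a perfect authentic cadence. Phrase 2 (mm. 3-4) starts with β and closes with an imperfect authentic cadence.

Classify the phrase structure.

The second phrase closes with an imperfect authentic cadence, which is not stronger than the first phrase's perfect authentic cadence; without a weak→strong cadential pair there is no antecedent–consequent relationship, so this is a phrase group rather than a period.

phrase group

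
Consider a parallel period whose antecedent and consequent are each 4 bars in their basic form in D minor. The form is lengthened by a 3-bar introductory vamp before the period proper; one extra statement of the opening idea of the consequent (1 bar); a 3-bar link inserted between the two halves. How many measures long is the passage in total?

Basic parallel period: 4 + 4 = 8 bars.
8 (basic form) + 3 (introduction) + 1 (extra statement) + 3 (link) = 15.

15 measures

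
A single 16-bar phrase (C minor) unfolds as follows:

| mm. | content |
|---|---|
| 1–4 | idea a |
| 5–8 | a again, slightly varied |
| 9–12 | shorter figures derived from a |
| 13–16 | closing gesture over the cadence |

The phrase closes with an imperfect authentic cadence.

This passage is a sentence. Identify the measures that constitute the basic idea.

measures 1–4

The presentation of a sentence is the basic idea (measures 1–4) plus its repetition (mm. 5-8); the basic idea is therefore mm. 1–4.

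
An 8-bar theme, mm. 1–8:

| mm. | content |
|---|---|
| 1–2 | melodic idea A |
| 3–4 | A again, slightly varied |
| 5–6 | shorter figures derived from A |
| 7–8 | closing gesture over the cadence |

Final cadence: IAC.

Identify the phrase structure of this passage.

sentence

Basic idea (measures 1–2) + its repetition (measures 3–4) form the presentation; fragmentation and cadence (mm. 5–8) form the continuation — the 8-bar whole is a sentence.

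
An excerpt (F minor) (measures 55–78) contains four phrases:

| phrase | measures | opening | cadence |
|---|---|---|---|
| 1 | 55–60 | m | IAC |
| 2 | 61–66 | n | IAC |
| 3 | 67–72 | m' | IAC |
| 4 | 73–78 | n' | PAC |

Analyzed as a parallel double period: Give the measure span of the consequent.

In a double period the four phrases pair into a large antecedent (phrases 1–2, ending imperfect authentic cadence) and a large consequent (phrases 3–4, ending perfect authentic cadence). The consequent spans bars 67–78.

measures 67–78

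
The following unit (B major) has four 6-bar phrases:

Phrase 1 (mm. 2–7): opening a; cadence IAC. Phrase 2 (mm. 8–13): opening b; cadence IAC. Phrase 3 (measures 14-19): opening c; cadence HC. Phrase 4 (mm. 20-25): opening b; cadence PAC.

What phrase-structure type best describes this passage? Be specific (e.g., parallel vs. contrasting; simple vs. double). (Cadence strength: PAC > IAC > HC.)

Four phrases in two halves: the first half (mm. 2–13) ends with an imperfect authentic cadence, the second (mm. 14–25) with a perfect authentic cadence — a large antecedent–consequent pair, i.e. a double period.
Phrase 3 begins with different material from phrase 1, making it contrasting.

contrasting double period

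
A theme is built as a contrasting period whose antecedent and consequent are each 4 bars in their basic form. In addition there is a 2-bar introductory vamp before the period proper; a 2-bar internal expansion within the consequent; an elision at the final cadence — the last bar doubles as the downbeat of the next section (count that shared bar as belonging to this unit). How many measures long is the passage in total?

12 measures

Basic contrasting period: 4 + 4 = 8 bars.
8 (basic form) + 2 (introduction) + 2 (internal expansion) = 12.
The elision shares a bar with the next section but does not change this unit's count.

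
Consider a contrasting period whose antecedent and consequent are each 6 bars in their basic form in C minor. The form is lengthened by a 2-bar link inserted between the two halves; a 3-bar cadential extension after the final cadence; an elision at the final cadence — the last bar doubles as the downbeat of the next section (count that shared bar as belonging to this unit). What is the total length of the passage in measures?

17 measures

Basic contrasting period: 6 + 6 = 12 bars.
12 (basic form) + 2 (link) + 3 (cadential extension) = 17.
The elision shares a bar with the next section but does not change this unit's count.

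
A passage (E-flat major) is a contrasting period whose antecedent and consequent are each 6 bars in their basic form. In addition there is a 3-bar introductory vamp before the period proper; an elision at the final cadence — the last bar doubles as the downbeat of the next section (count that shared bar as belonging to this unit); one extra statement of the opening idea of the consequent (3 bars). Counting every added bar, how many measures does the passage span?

Basic contrasting period: 6 + 6 = 12 bars.
12 (basic form) + 3 (introduction) + 3 (extra statement) = 18.
The elision shares a bar with the next section but does not change this unit's count.

18 measures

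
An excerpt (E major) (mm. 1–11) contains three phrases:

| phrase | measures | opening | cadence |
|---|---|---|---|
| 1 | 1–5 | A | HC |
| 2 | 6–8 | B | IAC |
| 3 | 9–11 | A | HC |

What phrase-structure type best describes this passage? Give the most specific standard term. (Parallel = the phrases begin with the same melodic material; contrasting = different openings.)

phrase group

The final phrase closes with a half cadence, which is not stronger than the preceding imperfect authentic cadence; the 3 phrases lack an overall antecedent–consequent design and so form a phrase group.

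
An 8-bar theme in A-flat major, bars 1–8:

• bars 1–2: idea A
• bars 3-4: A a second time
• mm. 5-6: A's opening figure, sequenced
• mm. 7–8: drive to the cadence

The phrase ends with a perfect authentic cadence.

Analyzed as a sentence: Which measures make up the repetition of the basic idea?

The presentation of a sentence is the basic idea (mm. 1–2) plus its repetition (measures 3–4); the repetition of the basic idea is therefore measures 3–4.

measures 3–4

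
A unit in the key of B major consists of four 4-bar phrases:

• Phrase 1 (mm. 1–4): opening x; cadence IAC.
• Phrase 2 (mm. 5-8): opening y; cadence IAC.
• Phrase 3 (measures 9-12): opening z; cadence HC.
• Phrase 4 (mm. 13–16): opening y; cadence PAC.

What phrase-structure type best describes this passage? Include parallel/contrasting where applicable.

Four phrases in two halves: the first half (mm. 1–8) ends with an imperfect authentic cadence, the second (measures 9–16) with a perfect authentic cadence — a large antecedent–consequent pair, i.e. a double period.
Phrase 3 begins with different material from phrase 1, making it contrasting.

contrasting double period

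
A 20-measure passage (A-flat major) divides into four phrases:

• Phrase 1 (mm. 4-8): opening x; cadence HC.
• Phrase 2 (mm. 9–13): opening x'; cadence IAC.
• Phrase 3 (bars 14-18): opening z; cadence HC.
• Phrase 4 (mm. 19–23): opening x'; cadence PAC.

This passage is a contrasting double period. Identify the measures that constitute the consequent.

In a double period the four phrases pair into a large antecedent (phrases 1–2, ending imperfect authentic cadence) and a large consequent (phrases 3–4, ending perfect authentic cadence). The consequent spans measures 14–23.

measures 14–23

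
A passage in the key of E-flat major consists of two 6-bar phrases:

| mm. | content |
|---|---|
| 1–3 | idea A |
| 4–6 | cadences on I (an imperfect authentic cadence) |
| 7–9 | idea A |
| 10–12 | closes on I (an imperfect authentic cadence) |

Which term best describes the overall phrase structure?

Both phrases have the same opening (A) and the same cadence (imperfect authentic cadence): the second is a restatement, not a consequent, so this is a repeated phrase rather than a period.

repeated phrase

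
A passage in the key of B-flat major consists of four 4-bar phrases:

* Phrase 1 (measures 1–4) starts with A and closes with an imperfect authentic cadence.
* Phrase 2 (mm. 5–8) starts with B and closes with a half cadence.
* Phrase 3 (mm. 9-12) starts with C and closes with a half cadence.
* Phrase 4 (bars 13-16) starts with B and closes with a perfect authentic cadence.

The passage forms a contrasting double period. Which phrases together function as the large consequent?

phrases 3 and 4

In a double period the first pair of phrases (ending half cadence) is the large antecedent and the second pair (ending perfect authentic cadence) is the large consequent; the consequent is phrases 3 and 4.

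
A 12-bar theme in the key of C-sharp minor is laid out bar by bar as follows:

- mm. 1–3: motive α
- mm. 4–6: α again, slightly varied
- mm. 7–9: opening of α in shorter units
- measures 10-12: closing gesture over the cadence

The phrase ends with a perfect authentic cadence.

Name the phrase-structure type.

Basic idea (measures 1–3) + its repetition (mm. 4–6) form the presentation; fragmentation and cadence (measures 7-12) form the continuation — the 12-bar whole is a sentence.

sentence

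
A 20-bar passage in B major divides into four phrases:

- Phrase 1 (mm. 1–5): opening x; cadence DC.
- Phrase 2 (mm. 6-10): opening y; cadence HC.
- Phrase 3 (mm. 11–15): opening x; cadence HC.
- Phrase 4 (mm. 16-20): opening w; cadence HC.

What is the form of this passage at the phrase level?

Phrase 4 ends with a half cadence, no stronger than phrase 2's half cadence, so the four phrases do not form a double period; nor do phrases 3–4 duplicate 1–2, so it is not a repeated period. With no phrase reaching a conclusive cadence, the passage is a phrase group.

phrase group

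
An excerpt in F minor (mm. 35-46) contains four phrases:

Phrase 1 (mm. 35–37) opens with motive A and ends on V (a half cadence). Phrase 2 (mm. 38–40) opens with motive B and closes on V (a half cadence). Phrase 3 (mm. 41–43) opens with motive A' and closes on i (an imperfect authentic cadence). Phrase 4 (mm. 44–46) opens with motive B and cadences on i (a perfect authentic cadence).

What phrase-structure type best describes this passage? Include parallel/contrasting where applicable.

parallel double period

Four phrases in two halves: the first half (mm. 35–40) ends with a half cadence, the second (mm. 41-46) with a perfect authentic cadence — a large antecedent–consequent pair, i.e. a double period.
Phrase 3 begins with the same material as phrase 1, making it parallel.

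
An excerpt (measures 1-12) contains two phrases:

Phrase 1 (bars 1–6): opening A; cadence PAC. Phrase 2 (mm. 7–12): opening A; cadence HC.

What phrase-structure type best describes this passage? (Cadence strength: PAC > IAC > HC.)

phrase group

The second phrase closes with a half cadence, which is not stronger than the first phrase's perfect authentic cadence; without a weak→strong cadential pair there is no antecedent–consequent relationship, so this is a phrase group rather than a period.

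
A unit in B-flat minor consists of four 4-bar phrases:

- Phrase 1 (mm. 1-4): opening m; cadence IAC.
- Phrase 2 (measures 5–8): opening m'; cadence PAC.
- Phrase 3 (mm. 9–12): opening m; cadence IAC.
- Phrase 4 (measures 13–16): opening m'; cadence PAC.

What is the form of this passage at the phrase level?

The cadence pattern IAC–PAC–IAC–PAC is weak–strong twice, and phrases 3–4 restate phrases 1–2: a period heard twice, not a double period (which would end weakly at phrase 2).

repeated period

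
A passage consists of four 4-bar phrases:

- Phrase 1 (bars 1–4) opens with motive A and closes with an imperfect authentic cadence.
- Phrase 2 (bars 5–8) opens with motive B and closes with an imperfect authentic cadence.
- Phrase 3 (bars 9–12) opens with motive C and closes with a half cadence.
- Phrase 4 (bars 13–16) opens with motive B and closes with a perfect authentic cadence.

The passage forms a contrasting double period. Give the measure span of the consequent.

In a double period the first pair of phrases (ending imperfect authentic cadence) is the large antecedent and the second pair (ending perfect authentic cadence) is the large consequent; the consequent is measures 9–16.

measures 9–16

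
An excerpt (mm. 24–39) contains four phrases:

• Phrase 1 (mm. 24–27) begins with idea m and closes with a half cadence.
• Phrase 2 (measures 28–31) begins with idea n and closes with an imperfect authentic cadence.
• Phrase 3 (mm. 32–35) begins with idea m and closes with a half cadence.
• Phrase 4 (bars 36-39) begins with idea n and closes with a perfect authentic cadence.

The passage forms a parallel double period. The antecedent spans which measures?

measures 24–31

In a double period the four phrases pair into a large antecedent (phrases 1–2, ending imperfect authentic cadence) and a large consequent (phrases 3–4, ending perfect authentic cadence). The antecedent spans mm. 24-31.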